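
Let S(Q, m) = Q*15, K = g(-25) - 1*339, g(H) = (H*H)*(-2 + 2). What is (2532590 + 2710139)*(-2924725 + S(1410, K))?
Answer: -15222656856175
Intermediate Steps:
g(H) = 0 (g(H) = H²*0 = 0)
K = -339 (K = 0 - 1*339 = 0 - 339 = -339)
S(Q, m) = 15*Q
(2532590 + 2710139)*(-2924725 + S(1410, K)) = (2532590 + 2710139)*(-2924725 + 15*1410) = 5242729*(-2924725 + 21150) = 5242729*(-2903575) = -15222656856175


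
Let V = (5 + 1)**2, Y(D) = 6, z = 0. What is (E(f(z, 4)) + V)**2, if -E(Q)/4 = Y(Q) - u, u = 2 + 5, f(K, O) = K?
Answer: 1600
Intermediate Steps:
u = 7
V = 36 (V = 6**2 = 36)
E(Q) = 4 (E(Q) = -4*(6 - 1*7) = -4*(6 - 7) = -4*(-1) = 4)
(E(f(z, 4)) + V)**2 = (4 + 36)**2 = 40**2 = 1600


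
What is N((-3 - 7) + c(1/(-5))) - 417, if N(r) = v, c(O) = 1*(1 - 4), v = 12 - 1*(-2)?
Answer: -403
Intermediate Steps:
v = 14 (v = 12 + 2 = 14)
c(O) = -3 (c(O) = 1*(-3) = -3)
N(r) = 14
N((-3 - 7) + c(1/(-5))) - 417 = 14 - 417 = -403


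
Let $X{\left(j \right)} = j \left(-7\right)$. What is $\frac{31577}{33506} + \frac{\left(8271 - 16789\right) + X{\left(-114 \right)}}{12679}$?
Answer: $\frac{141698463}{424822574} \approx 0.33355$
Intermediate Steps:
$X{\left(j \right)} = - 7 j$
$\frac{31577}{33506} + \frac{\left(8271 - 16789\right) + X{\left(-114 \right)}}{12679} = \frac{31577}{33506} + \frac{\left(8271 - 16789\right) - -798}{12679} = 31577 \cdot \frac{1}{33506} + \left(-8518 + 798\right) \frac{1}{12679} = \frac{31577}{33506} - \frac{7720}{12679} = \frac{141698463}{424822574}$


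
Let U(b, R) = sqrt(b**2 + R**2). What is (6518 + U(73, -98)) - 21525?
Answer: -15007 + sqrt(14933) ≈ -14885.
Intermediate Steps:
U(b, R) = sqrt(R**2 + b**2)
(6518 + U(73, -98)) - 21525 = (6518 + sqrt((-98)**2 + 73**2)) - 21525 = (6518 + sqrt(9604 + 5329)) - 21525 = (6518 + sqrt(14933)) - 21525 = -15007 + sqrt(14933)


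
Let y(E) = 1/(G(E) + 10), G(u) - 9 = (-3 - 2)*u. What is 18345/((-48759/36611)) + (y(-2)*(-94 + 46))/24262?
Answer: -78759446540807/5717789147 ≈ -13774.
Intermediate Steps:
G(u) = 9 - 5*u (G(u) = 9 + (-3 - 2)*u = 9 - 5*u)
y(E) = 1/(19 - 5*E) (y(E) = 1/((9 - 5*E) + 10) = 1/(19 - 5*E))
18345/((-48759/36611)) + (y(-2)*(-94 + 46))/24262 = 18345/((-48759/36611)) + ((-1/(-19 + 5*(-2)))*(-94 + 46))/24262 = 18345/((-48759*1/36611)) + (-1/(-19 - 10)*(-48))*(1/24262) = 18345/(-48759/36611) + (-1/(-29)*(-48))*(1/24262) = 18345*(-36611/48759) + (-1*(-1/29)*(-48))*(1/24262) = -223876265/16253 + ((1/29)*(-48))*(1/24262) = -223876265/16253 - 48/29*1/24262 = -223876265/16253 - 24/351799 = -78759446540807/5717789147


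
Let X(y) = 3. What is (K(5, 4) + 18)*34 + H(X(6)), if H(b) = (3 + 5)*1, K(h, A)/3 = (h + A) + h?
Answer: 2048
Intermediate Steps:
K(h, A) = 3*A + 6*h (K(h, A) = 3*((h + A) + h) = 3*((A + h) + h) = 3*(A + 2*h) = 3*A + 6*h)
H(b) = 8 (H(b) = 8*1 = 8)
(K(5, 4) + 18)*34 + H(X(6)) = ((3*4 + 6*5) + 18)*34 + 8 = ((12 + 30) + 18)*34 + 8 = (42 + 18)*34 + 8 = 60*34 + 8 = 2040 + 8 = 2048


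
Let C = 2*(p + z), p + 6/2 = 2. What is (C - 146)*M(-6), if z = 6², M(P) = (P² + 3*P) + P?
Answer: -912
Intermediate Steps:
p = -1 (p = -3 + 2 = -1)
M(P) = P² + 4*P
z = 36
C = 70 (C = 2*(-1 + 36) = 2*35 = 70)
(C - 146)*M(-6) = (70 - 146)*(-6*(4 - 6)) = -(-456)*(-2) = -76*12 = -912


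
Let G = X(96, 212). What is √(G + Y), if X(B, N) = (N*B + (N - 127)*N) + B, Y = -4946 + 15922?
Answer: 2*√12361 ≈ 222.36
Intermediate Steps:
Y = 10976
X(B, N) = B + B*N + N*(-127 + N) (X(B, N) = (B*N + (-127 + N)*N) + B = (B*N + N*(-127 + N)) + B = B + B*N + N*(-127 + N))
G = 38468 (G = 96 + 212² - 127*212 + 96*212 = 96 + 44944 - 26924 + 20352 = 38468)
√(G + Y) = √(38468 + 10976) = √49444 = 2*√12361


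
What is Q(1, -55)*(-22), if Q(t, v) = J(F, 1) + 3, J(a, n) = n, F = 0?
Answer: -88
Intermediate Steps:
Q(t, v) = 4 (Q(t, v) = 1 + 3 = 4)
Q(1, -55)*(-22) = 4*(-22) = -88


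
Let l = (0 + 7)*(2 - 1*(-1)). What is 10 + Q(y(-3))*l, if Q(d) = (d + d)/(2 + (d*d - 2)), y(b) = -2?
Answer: -11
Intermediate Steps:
Q(d) = 2/d (Q(d) = (2*d)/(2 + (d² - 2)) = (2*d)/(2 + (-2 + d²)) = (2*d)/(d²) = (2*d)/d² = 2/d)
l = 21 (l = 7*(2 + 1) = 7*3 = 21)
10 + Q(y(-3))*l = 10 + (2/(-2))*21 = 10 + (2*(-½))*21 = 10 - 1*21 = 10 - 21 = -11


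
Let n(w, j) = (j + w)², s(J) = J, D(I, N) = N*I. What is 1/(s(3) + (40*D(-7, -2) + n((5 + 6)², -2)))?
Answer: 1/14724 ≈ 6.7916e-5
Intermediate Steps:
D(I, N) = I*N
1/(s(3) + (40*D(-7, -2) + n((5 + 6)², -2))) = 1/(3 + (40*(-7*(-2)) + (-2 + (5 + 6)²)²)) = 1/(3 + (40*14 + (-2 + 11²)²)) = 1/(3 + (560 + (-2 + 121)²)) = 1/(3 + (560 + 119²)) = 1/(3 + (560 + 14161)) = 1/(3 + 14721) = 1/14724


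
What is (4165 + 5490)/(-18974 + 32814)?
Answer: 1931/2768 ≈ 0.69762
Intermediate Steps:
(4165 + 5490)/(-18974 + 32814) = 9655/13840 = 9655*(1/13840) = 1931/2768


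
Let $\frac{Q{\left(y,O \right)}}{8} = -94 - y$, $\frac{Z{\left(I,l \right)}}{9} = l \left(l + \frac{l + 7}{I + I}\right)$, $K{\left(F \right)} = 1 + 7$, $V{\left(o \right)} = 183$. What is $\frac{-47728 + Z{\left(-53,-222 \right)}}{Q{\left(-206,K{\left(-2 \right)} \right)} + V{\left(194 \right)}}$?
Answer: $\frac{20764099}{57187} \approx 363.09$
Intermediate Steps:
$K{\left(F \right)} = 8$
$Z{\left(I,l \right)} = 9 l \left(l + \frac{7 + l}{2 I}\right)$ ($Z{\left(I,l \right)} = 9 l \left(l + \frac{l + 7}{I + I}\right) = 9 l \left(l + \frac{7 + l}{2 I}\right)$)
$Q{\left(y,O \right)} = -752 - 8 y$ ($Q{\left(y,O \right)} = 8 \left(-94 - y\right) = -752 - 8 y$)
$\frac{-47728 + Z{\left(-53,-222 \right)}}{Q{\left(-206,K{\left(-2 \right)} \right)} + V{\left(194 \right)}} = \frac{-47728 + \frac{9}{2} \left(-222\right) \frac{1}{-53} \left(7 - 222 + 2 \left(-53\right) \left(-222\right)\right)}{\left(-752 - -1648\right) + 183} = \frac{-47728 + \frac{9}{2} \left(-222\right) \left(- \frac{1}{53}\right) \left(7 - 222 + 23532\right)}{\left(-752 + 1648\right) + 183} = \frac{-47728 + \frac{9}{2} \left(-222\right) \left(- \frac{1}{53}\right) 23317}{896 + 183} = \frac{-47728 + \frac{23293683}{53}}{1079} = \frac{20764099}{53} \cdot \frac{1}{1079} = \frac{20764099}{57187}$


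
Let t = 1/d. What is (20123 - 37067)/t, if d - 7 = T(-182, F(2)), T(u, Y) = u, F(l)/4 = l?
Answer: 2965200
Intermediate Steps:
F(l) = 4*l
d = -175 (d = 7 - 182 = -175)
t = -1/175 (t = 1/(-175) = -1/175 ≈ -0.0057143)
(20123 - 37067)/t = (20123 - 37067)/(-1/175) = -16944*(-175) = 2965200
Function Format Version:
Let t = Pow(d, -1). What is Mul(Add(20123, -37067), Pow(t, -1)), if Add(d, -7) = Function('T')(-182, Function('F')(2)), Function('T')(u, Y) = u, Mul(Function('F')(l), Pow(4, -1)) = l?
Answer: 2965200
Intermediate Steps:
Function('F')(l) = Mul(4, l)
d = -175 (d = Add(7, -182) = -175)
t = Rational(-1, 175) (t = Pow(-175, -1) = Rational(-1, 175) ≈ -0.0057143)
Mul(Add(20123, -37067), Pow(t, -1)) = Mul(Add(20123, -37067), Pow(Rational(-1, 175), -1)) = Mul(-16944, -175) = 2965200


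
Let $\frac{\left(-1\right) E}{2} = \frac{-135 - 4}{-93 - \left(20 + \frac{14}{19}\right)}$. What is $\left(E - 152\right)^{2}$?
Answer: $\frac{111391732516}{4669921} \approx 23853.0$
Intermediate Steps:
$E = - \frac{5282}{2161}$ ($E = - 2 \frac{-135 - 4}{-93 - \left(20 + \frac{14}{19}\right)} = - 2 \left(- \frac{139}{-93 - \left(20 + \frac{14}{19}\right)}\right) = - 2 \left(- \frac{139}{-93 - \frac{394}{19}}\right) = - 2 \left(- \frac{139}{- \frac{2161}{19}}\right) = - 2 \left(\left(-139\right) \left(- \frac{19}{2161}\right)\right) = \left(-2\right) \frac{2641}{2161} = - \frac{5282}{2161} \approx -2.4442$)
$\left(E - 152\right)^{2} = \left(- \frac{5282}{2161} - 152\right)^{2} = \left(- \frac{333754}{2161}\right)^{2} = \frac{111391732516}{4669921}$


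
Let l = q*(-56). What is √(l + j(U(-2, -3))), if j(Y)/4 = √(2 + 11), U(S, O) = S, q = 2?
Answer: 2*√(-28 + √13) ≈ 9.8781*I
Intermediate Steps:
j(Y) = 4*√13 (j(Y) = 4*√(2 + 11) = 4*√13)
l = -112 (l = 2*(-56) = -112)
√(l + j(U(-2, -3))) = √(-112 + 4*√13)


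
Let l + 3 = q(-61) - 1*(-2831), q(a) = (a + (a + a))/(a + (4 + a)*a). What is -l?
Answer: -158365/56 ≈ -2827.9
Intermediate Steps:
q(a) = 3*a/(a + a*(4 + a)) (q(a) = (a + 2*a)/(a + a*(4 + a)) = (3*a)/(a + a*(4 + a)) = 3*a/(a + a*(4 + a)))
l = 158365/56 (l = -3 + (3/(5 - 61) - 1*(-2831)) = -3 + (3/(-56) + 2831) = -3 + (3*(-1/56) + 2831) = -3 + (-3/56 + 2831) = -3 + 158533/56 = 158365/56 ≈ 2827.9)
-l = -1*158365/56 = -158365/56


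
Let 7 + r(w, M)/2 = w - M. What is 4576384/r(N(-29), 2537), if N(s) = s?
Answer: -2288192/2573 ≈ -889.31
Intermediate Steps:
r(w, M) = -14 - 2*M + 2*w (r(w, M) = -14 + 2*(w - M) = -14 + (-2*M + 2*w) = -14 - 2*M + 2*w)
4576384/r(N(-29), 2537) = 4576384/(-14 - 2*2537 + 2*(-29)) = 4576384/(-14 - 5074 - 58) = 4576384/(-5146) = 4576384*(-1/5146) = -2288192/2573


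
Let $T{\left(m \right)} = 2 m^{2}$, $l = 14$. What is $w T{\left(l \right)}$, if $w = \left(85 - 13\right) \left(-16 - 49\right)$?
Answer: $-1834560$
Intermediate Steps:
$w = -4680$ ($w = 72 \left(-65\right) = -4680$)
$w T{\left(l \right)} = - 4680 \cdot 2 \cdot 14^{2} = - 4680 \cdot 2 \cdot 196 = \left(-4680\right) 392 = -1834560$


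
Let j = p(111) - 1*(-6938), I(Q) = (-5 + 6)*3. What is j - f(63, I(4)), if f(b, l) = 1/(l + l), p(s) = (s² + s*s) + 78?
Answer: 189947/6 ≈ 31658.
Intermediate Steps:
p(s) = 78 + 2*s² (p(s) = (s² + s²) + 78 = 2*s² + 78 = 78 + 2*s²)
I(Q) = 3 (I(Q) = 1*3 = 3)
f(b, l) = 1/(2*l)
j = 31658 (j = (78 + 2*111²) - 1*(-6938) = (78 + 2*12321) + 6938 = (78 + 24642) + 6938 = 24720 + 6938 = 31658)
j - f(63, I(4)) = 31658 - 1/(2*3) = 31658 - 1*⅙ = 31658 - ⅙ = 189947/6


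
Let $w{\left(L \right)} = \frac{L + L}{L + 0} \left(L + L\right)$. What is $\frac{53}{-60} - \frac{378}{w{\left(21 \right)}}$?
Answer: $- \frac{323}{60} \approx -5.3833$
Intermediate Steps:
$w{\left(L \right)} = 4 L$ ($w{\left(L \right)} = \frac{2 L}{L} 2 L = 2 \cdot 2 L = 4 L$)
$\frac{53}{-60} - \frac{378}{w{\left(21 \right)}} = \frac{53}{-60} - \frac{378}{4 \cdot 21} = 53 \left(- \frac{1}{60}\right) - \frac{378}{84} = - \frac{53}{60} - \frac{9}{2} = - \frac{323}{60}$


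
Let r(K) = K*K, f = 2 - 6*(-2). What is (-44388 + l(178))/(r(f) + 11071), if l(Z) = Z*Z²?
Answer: 5595364/11267 ≈ 496.62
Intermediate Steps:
l(Z) = Z³
f = 14 (f = 2 + 12 = 14)
r(K) = K²
(-44388 + l(178))/(r(f) + 11071) = (-44388 + 178³)/(14² + 11071) = (-44388 + 5639752)/(196 + 11071) = 5595364/11267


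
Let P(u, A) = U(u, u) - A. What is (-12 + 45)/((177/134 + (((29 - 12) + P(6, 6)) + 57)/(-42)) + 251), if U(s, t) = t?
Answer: 92862/705073 ≈ 0.13171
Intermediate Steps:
P(u, A) = u - A
(-12 + 45)/((177/134 + (((29 - 12) + P(6, 6)) + 57)/(-42)) + 251) = (-12 + 45)/((177/134 + (((29 - 12) + (6 - 1*6)) + 57)/(-42)) + 251) = 33/((177*(1/134) + ((17 + (6 - 6)) + 57)*(-1/42)) + 251) = 33/((177/134 + ((17 + 0) + 57)*(-1/42)) + 251) = 33/((177/134 + (17 + 57)*(-1/42)) + 251) = 33/((177/134 + 74*(-1/42)) + 251) = 33/((177/134 - 37/21) + 251) = 33/(-1241/2814 + 251) = 33/(705073/2814) = 33*(2814/705073) = 92862/705073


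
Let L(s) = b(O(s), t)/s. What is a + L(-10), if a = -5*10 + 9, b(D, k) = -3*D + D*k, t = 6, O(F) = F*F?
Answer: -71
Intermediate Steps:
O(F) = F²
L(s) = 3*s (L(s) = (s²*(-3 + 6))/s = (s²*3)/s = (3*s²)/s = 3*s)
a = -41 (a = -50 + 9 = -41)
a + L(-10) = -41 + 3*(-10) = -41 - 30 = -71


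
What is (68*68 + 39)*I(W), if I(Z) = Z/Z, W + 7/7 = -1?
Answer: 4663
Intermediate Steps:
W = -2 (W = -1 - 1 = -2)
I(Z) = 1
(68*68 + 39)*I(W) = (68*68 + 39)*1 = (4624 + 39)*1 = 4663*1 = 4663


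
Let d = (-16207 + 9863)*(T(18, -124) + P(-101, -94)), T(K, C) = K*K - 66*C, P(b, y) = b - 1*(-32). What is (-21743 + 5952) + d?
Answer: -53552807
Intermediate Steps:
P(b, y) = 32 + b (P(b, y) = b + 32 = 32 + b)
T(K, C) = K² - 66*C
d = -53537016 (d = (-16207 + 9863)*((18² - 66*(-124)) + (32 - 101)) = -6344*((324 + 8184) - 69) = -6344*(8508 - 69) = -6344*8439 = -53537016)
(-21743 + 5952) + d = (-21743 + 5952) - 53537016 = -15791 - 53537016 = -53552807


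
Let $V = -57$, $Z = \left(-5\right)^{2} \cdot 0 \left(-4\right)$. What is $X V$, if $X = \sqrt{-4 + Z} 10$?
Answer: $- 1140 i \approx - 1140.0 i$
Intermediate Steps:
$Z = 0$ ($Z = 25 \cdot 0 \left(-4\right) = 0 \left(-4\right) = 0$)
$X = 20 i$ ($X = \sqrt{-4 + 0} \cdot 10 = \sqrt{-4} \cdot 10 = 2 i 10 = 20 i \approx 20.0 i$)
$X V = 20 i \left(-57\right) = - 1140 i$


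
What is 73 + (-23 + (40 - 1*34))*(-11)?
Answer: 260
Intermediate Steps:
73 + (-23 + (40 - 1*34))*(-11) = 73 + (-23 + (40 - 34))*(-11) = 73 + (-23 + 6)*(-11) = 73 - 17*(-11) = 73 + 187 = 260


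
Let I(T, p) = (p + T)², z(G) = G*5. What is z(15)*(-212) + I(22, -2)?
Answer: -15500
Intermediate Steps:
z(G) = 5*G
I(T, p) = (T + p)²
z(15)*(-212) + I(22, -2) = (5*15)*(-212) + (22 - 2)² = 75*(-212) + 20² = -15900 + 400 = -15500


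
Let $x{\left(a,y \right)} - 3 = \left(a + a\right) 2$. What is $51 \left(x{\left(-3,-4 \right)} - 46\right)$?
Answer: $-2805$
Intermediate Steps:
$x{\left(a,y \right)} = 3 + 4 a$ ($x{\left(a,y \right)} = 3 + \left(a + a\right) 2 = 3 + 2 a 2 = 3 + 4 a$)
$51 \left(x{\left(-3,-4 \right)} - 46\right) = 51 \left(\left(3 + 4 \left(-3\right)\right) - 46\right) = 51 \left(\left(3 - 12\right) - 46\right) = 51 \left(-9 - 46\right) = 51 \left(-55\right) = -2805$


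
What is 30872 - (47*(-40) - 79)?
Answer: 32831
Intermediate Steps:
30872 - (47*(-40) - 79) = 30872 - (-1880 - 79) = 30872 - 1*(-1959) = 30872 + 1959 = 32831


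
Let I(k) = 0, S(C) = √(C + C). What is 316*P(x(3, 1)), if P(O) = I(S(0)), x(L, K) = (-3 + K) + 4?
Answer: 0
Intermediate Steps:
x(L, K) = 1 + K
S(C) = √2*√C (S(C) = √(2*C) = √2*√C)
P(O) = 0
316*P(x(3, 1)) = 316*0 = 0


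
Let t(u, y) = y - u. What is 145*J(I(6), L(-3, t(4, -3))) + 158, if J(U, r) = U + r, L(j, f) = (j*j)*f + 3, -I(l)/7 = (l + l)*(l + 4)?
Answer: -130342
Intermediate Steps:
I(l) = -14*l*(4 + l) (I(l) = -7*(l + l)*(l + 4) = -7*2*l*(4 + l) = -14*l*(4 + l))
L(j, f) = 3 + f*j² (L(j, f) = j²*f + 3 = f*j² + 3 = 3 + f*j²)
145*J(I(6), L(-3, t(4, -3))) + 158 = 145*(-14*6*(4 + 6) + (3 + (-3 - 1*4)*(-3)²)) + 158 = 145*(-14*6*10 + (3 + (-3 - 4)*9)) + 158 = 145*(-840 + (3 - 7*9)) + 158 = 145*(-840 + (3 - 63)) + 158 = 145*(-840 - 60) + 158 = 145*(-900) + 158 = -130500 + 158 = -130342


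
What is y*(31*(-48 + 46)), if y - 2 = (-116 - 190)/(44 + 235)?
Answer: -56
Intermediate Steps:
y = 28/31 (y = 2 + (-116 - 190)/(44 + 235) = 2 - 306/279 = 2 - 306*1/279 = 2 - 34/31 = 28/31 ≈ 0.90323)
y*(31*(-48 + 46)) = 28*(31*(-48 + 46))/31 = 28*(31*(-2))/31 = (28/31)*(-62) = -56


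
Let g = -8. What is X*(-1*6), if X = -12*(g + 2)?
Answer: -432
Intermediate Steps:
X = 72 (X = -12*(-8 + 2) = -12*(-6) = 72)
X*(-1*6) = 72*(-1*6) = 72*(-6) = -432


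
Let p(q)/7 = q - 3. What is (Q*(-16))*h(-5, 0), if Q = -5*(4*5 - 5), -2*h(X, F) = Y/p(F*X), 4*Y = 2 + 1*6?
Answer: 400/7 ≈ 57.143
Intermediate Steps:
p(q) = -21 + 7*q (p(q) = 7*(q - 3) = 7*(-3 + q) = -21 + 7*q)
Y = 2 (Y = (2 + 1*6)/4 = (2 + 6)/4 = (1/4)*8 = 2)
h(X, F) = -1/(-21 + 7*F*X) (h(X, F) = -1/(-21 + 7*(F*X)) = -1/(-21 + 7*F*X))
Q = -75 (Q = -5*(20 - 5) = -5*15 = -75)
(Q*(-16))*h(-5, 0) = (-75*(-16))*(-1/(-21 + 7*0*(-5))) = 1200*(-1/(-21 + 0)) = 1200*(-1/(-21)) = 1200*(-1*(-1/21)) = 1200*(1/21) = 400/7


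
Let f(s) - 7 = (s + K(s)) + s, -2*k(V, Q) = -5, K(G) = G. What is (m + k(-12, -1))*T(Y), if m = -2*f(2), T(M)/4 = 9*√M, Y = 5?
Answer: -846*√5 ≈ -1891.7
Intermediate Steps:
k(V, Q) = 5/2 (k(V, Q) = -½*(-5) = 5/2)
f(s) = 7 + 3*s (f(s) = 7 + ((s + s) + s) = 7 + (2*s + s) = 7 + 3*s)
T(M) = 36*√M (T(M) = 4*(9*√M) = 36*√M)
m = -26 (m = -2*(7 + 3*2) = -2*(7 + 6) = -2*13 = -26)
(m + k(-12, -1))*T(Y) = (-26 + 5/2)*(36*√5) = -846*√5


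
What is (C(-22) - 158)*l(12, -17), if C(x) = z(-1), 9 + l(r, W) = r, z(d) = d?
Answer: -477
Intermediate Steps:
l(r, W) = -9 + r
C(x) = -1
(C(-22) - 158)*l(12, -17) = (-1 - 158)*(-9 + 12) = -159*3 = -477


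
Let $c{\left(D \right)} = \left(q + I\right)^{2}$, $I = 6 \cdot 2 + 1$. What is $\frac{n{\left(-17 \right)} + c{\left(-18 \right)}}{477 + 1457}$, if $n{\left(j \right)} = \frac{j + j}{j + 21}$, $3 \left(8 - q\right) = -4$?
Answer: $\frac{8825}{34812} \approx 0.2535$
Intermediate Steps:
$q = \frac{28}{3}$ ($q = 8 - - \frac{4}{3} = 8 + \frac{4}{3} = \frac{28}{3} \approx 9.3333$)
$I = 13$ ($I = 12 + 1 = 13$)
$c{\left(D \right)} = \frac{4489}{9}$ ($c{\left(D \right)} = \left(\frac{28}{3} + 13\right)^{2} = \left(\frac{67}{3}\right)^{2} = \frac{4489}{9}$)
$n{\left(j \right)} = \frac{2 j}{21 + j}$
$\frac{n{\left(-17 \right)} + c{\left(-18 \right)}}{477 + 1457} = \frac{2 \left(-17\right) \frac{1}{21 - 17} + \frac{4489}{9}}{477 + 1457} = \frac{2 \left(-17\right) \frac{1}{4} + \frac{4489}{9}}{1934} = \left(2 \left(-17\right) \frac{1}{4} + \frac{4489}{9}\right) \frac{1}{1934} = \left(- \frac{17}{2} + \frac{4489}{9}\right) \frac{1}{1934} = \frac{8825}{18} \cdot \frac{1}{1934} = \frac{8825}{34812}$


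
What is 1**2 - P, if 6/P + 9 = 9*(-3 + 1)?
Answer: 11/9 ≈ 1.2222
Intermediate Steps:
P = -2/9 (P = 6/(-9 + 9*(-3 + 1)) = 6/(-9 + 9*(-2)) = 6/(-9 - 18) = 6/(-27) = 6*(-1/27) = -2/9 ≈ -0.22222)
1**2 - P = 1**2 - 1*(-2/9) = 1 + 2/9 = 11/9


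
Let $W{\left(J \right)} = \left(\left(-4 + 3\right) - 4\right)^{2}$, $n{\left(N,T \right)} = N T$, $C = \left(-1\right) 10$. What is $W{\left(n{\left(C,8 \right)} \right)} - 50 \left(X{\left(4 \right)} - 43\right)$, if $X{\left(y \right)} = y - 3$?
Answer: $2125$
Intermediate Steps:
$X{\left(y \right)} = -3 + y$ ($X{\left(y \right)} = y - 3 = -3 + y$)
$C = -10$
$W{\left(J \right)} = 25$ ($W{\left(J \right)} = \left(-1 - 4\right)^{2} = \left(-5\right)^{2} = 25$)
$W{\left(n{\left(C,8 \right)} \right)} - 50 \left(X{\left(4 \right)} - 43\right) = 25 - 50 \left(\left(-3 + 4\right) - 43\right) = 25 - 50 \left(1 - 43\right) = 25 - 50 \left(-42\right) = 25 - -2100 = 25 + 2100 = 2125$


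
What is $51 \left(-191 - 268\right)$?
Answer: $-23409$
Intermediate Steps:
$51 \left(-191 - 268\right) = 51 \left(-459\right) = -23409$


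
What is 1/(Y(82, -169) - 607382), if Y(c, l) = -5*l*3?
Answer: -1/604847 ≈ -1.6533e-6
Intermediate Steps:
Y(c, l) = -15*l
1/(Y(82, -169) - 607382) = 1/(-15*(-169) - 607382) = 1/(2535 - 607382) = 1/(-604847) = -1/604847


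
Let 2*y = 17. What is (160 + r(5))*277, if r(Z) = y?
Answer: 93349/2 ≈ 46675.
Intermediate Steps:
y = 17/2 (y = (½)*17 = 17/2 ≈ 8.5000)
r(Z) = 17/2
(160 + r(5))*277 = (160 + 17/2)*277 = (337/2)*277 = 93349/2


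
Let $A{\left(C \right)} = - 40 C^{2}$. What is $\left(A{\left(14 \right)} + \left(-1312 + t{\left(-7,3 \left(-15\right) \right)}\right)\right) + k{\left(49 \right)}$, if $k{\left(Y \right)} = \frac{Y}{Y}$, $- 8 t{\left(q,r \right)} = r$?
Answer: $- \frac{73163}{8} \approx -9145.4$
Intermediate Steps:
$t{\left(q,r \right)} = - \frac{r}{8}$
$k{\left(Y \right)} = 1$
$\left(A{\left(14 \right)} + \left(-1312 + t{\left(-7,3 \left(-15\right) \right)}\right)\right) + k{\left(49 \right)} = \left(- 40 \cdot 14^{2} - \left(1312 + \frac{3 \left(-15\right)}{8}\right)\right) + 1 = \left(\left(-40\right) 196 - \frac{10451}{8}\right) + 1 = \left(-7840 + \left(-1312 + \frac{45}{8}\right)\right) + 1 = \left(-7840 - \frac{10451}{8}\right) + 1 = - \frac{73171}{8} + 1 = - \frac{73163}{8}$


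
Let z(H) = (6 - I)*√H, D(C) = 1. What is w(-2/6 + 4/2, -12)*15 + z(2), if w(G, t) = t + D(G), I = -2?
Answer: -165 + 8*√2 ≈ -153.69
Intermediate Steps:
z(H) = 8*√H (z(H) = (6 - 1*(-2))*√H = (6 + 2)*√H = 8*√H)
w(G, t) = 1 + t (w(G, t) = t + 1 = 1 + t)
w(-2/6 + 4/2, -12)*15 + z(2) = (1 - 12)*15 + 8*√2 = -11*15 + 8*√2 = -165 + 8*√2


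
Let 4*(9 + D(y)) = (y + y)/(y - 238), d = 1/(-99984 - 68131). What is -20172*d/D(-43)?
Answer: -11336664/843096725 ≈ -0.013446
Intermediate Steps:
d = -1/168115 (d = 1/(-168115) = -1/168115 ≈ -5.9483e-6)
D(y) = -9 + y/(2*(-238 + y)) (D(y) = -9 + ((y + y)/(y - 238))/4 = -9 + ((2*y)/(-238 + y))/4 = -9 + (2*y/(-238 + y))/4 = -9 + y/(2*(-238 + y)))
-20172*d/D(-43) = -20172*(-2*(-238 - 43)/(2857955*(252 - 1*(-43)))) = -20172*562/(2857955*(252 + 43)) = -20172/(((17/2)*(-1/281)*295)*(-168115)) = -20172/((-5015/562*(-168115))) = -20172/843096725/562 = -20172*562/843096725 = -11336664/843096725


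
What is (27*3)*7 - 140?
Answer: 427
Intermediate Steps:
(27*3)*7 - 140 = 81*7 - 140 = 567 - 140 = 427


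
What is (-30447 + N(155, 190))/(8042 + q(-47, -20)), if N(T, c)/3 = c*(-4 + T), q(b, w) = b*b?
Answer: 18541/3417 ≈ 5.4261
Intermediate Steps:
q(b, w) = b²
N(T, c) = 3*c*(-4 + T) (N(T, c) = 3*(c*(-4 + T)) = 3*c*(-4 + T))
(-30447 + N(155, 190))/(8042 + q(-47, -20)) = (-30447 + 3*190*(-4 + 155))/(8042 + (-47)²) = (-30447 + 3*190*151)/(8042 + 2209) = (-30447 + 86070)/10251 = 55623*(1/10251) = 18541/3417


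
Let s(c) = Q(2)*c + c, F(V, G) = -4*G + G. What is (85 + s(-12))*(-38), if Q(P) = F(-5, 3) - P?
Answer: -7790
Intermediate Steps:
F(V, G) = -3*G
Q(P) = -9 - P (Q(P) = -3*3 - P = -9 - P)
s(c) = -10*c (s(c) = (-9 - 1*2)*c + c = (-9 - 2)*c + c = -11*c + c = -10*c)
(85 + s(-12))*(-38) = (85 - 10*(-12))*(-38) = (85 + 120)*(-38) = 205*(-38) = -7790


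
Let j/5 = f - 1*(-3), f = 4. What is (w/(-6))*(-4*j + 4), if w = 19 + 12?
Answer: 2108/3 ≈ 702.67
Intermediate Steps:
j = 35 (j = 5*(4 - 1*(-3)) = 5*(4 + 3) = 5*7 = 35)
w = 31
(w/(-6))*(-4*j + 4) = (31/(-6))*(-4*35 + 4) = (31*(-⅙))*(-140 + 4) = -31/6*(-136) = 2108/3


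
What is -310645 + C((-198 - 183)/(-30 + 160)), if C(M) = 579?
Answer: -310066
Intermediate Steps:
-310645 + C((-198 - 183)/(-30 + 160)) = -310645 + 579 = -310066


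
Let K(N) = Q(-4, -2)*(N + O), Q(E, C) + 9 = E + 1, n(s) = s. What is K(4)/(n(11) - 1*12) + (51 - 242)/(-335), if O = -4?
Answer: 191/335 ≈ 0.57015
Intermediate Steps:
Q(E, C) = -8 + E (Q(E, C) = -9 + (E + 1) = -9 + (1 + E) = -8 + E)
K(N) = 48 - 12*N (K(N) = (-8 - 4)*(N - 4) = -12*(-4 + N) = 48 - 12*N)
K(4)/(n(11) - 1*12) + (51 - 242)/(-335) = (48 - 12*4)/(11 - 1*12) + (51 - 242)/(-335) = (48 - 48)/(11 - 12) - 191*(-1/335) = 0/(-1) + 191/335 = 0*(-1) + 191/335 = 0 + 191/335 = 191/335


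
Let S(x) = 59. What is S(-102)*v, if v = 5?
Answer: 295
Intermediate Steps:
S(-102)*v = 59*5 = 295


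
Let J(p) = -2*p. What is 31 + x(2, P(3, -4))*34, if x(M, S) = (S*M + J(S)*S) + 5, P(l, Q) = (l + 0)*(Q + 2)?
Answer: -2655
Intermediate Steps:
P(l, Q) = l*(2 + Q)
x(M, S) = 5 - 2*S² + M*S (x(M, S) = (S*M + (-2*S)*S) + 5 = (M*S - 2*S²) + 5 = (-2*S² + M*S) + 5 = 5 - 2*S² + M*S)
31 + x(2, P(3, -4))*34 = 31 + (5 - 2*9*(2 - 4)² + 2*(3*(2 - 4)))*34 = 31 + (5 - 2*(3*(-2))² + 2*(3*(-2)))*34 = 31 + (5 - 2*(-6)² + 2*(-6))*34 = 31 + (5 - 2*36 - 12)*34 = 31 + (5 - 72 - 12)*34 = 31 - 79*34 = 31 - 2686 = -2655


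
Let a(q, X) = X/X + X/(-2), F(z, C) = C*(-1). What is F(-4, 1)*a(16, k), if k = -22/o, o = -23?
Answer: -12/23 ≈ -0.52174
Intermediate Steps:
F(z, C) = -C
k = 22/23 (k = -22/(-23) = -22*(-1/23) = 22/23 ≈ 0.95652)
a(q, X) = 1 - X/2 (a(q, X) = 1 + X*(-½) = 1 - X/2)
F(-4, 1)*a(16, k) = (-1*1)*(1 - ½*22/23) = -(1 - 11/23) = -1*12/23 = -12/23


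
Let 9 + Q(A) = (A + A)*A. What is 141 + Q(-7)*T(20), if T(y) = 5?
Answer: 586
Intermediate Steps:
Q(A) = -9 + 2*A² (Q(A) = -9 + (A + A)*A = -9 + (2*A)*A = -9 + 2*A²)
141 + Q(-7)*T(20) = 141 + (-9 + 2*(-7)²)*5 = 141 + (-9 + 2*49)*5 = 141 + (-9 + 98)*5 = 141 + 89*5 = 141 + 445 = 586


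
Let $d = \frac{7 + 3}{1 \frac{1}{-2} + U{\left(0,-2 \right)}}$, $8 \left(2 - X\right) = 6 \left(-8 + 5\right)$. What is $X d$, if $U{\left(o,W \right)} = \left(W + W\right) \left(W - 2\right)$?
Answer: $\frac{85}{31} \approx 2.7419$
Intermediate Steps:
$U{\left(o,W \right)} = 2 W \left(-2 + W\right)$
$X = \frac{17}{4}$ ($X = 2 - \frac{6 \left(-8 + 5\right)}{8} = 2 - \frac{6 \left(-3\right)}{8} = 2 - - \frac{9}{4} = 2 + \frac{9}{4} = \frac{17}{4} \approx 4.25$)
$d = \frac{20}{31}$ ($d = \frac{7 + 3}{1 \frac{1}{-2} + 2 \left(-2\right) \left(-2 - 2\right)} = \frac{10}{1 \left(- \frac{1}{2}\right) + 2 \left(-2\right) \left(-4\right)} = \frac{10}{- \frac{1}{2} + 16} = \frac{10}{\frac{31}{2}} = 10 \cdot \frac{2}{31} = \frac{20}{31} \approx 0.64516$)
$X d = \frac{17}{4} \cdot \frac{20}{31} = \frac{85}{31}$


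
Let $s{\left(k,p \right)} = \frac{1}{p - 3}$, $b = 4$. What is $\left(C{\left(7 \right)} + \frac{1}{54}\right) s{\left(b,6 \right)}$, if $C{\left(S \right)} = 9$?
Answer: $\frac{487}{162} \approx 3.0062$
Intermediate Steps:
$s{\left(k,p \right)} = \frac{1}{-3 + p}$
$\left(C{\left(7 \right)} + \frac{1}{54}\right) s{\left(b,6 \right)} = \frac{9 + \frac{1}{54}}{-3 + 6} = \frac{9 + \frac{1}{54}}{3} = \frac{487}{54} \cdot \frac{1}{3} = \frac{487}{162}$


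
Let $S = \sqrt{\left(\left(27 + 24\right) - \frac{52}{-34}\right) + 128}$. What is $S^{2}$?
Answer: $\frac{3069}{17} \approx 180.53$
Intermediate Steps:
$S = \frac{3 \sqrt{5797}}{17}$ ($S = \sqrt{\left(51 - - \frac{26}{17}\right) + 128} = \sqrt{\left(51 + \frac{26}{17}\right) + 128} = \sqrt{\frac{893}{17} + 128} = \sqrt{\frac{3069}{17}} = \frac{3 \sqrt{5797}}{17} \approx 13.436$)
$S^{2} = \left(\frac{3 \sqrt{5797}}{17}\right)^{2} = \frac{3069}{17}$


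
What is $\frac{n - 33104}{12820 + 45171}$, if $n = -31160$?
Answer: $- \frac{64264}{57991} \approx -1.1082$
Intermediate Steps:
$\frac{n - 33104}{12820 + 45171} = \frac{-31160 - 33104}{12820 + 45171} = - \frac{64264}{57991}$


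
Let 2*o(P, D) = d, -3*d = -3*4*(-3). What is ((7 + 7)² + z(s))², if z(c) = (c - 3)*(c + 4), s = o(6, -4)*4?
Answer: 541696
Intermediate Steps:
d = -12 (d = -(-3*4)*(-3)/3 = -(-4)*(-3) = -⅓*36 = -12)
o(P, D) = -6 (o(P, D) = (½)*(-12) = -6)
s = -24 (s = -6*4 = -24)
z(c) = (-3 + c)*(4 + c)
((7 + 7)² + z(s))² = ((7 + 7)² + (-12 - 24 + (-24)²))² = (14² + (-12 - 24 + 576))² = (196 + 540)² = 736² = 541696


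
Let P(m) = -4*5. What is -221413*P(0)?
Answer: 4428260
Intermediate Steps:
P(m) = -20
-221413*P(0) = -221413*(-20) = 4428260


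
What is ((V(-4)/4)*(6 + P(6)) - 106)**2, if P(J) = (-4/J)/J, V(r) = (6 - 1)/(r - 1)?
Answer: 14969161/1296 ≈ 11550.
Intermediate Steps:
V(r) = 5/(-1 + r)
P(J) = -4/J**2
((V(-4)/4)*(6 + P(6)) - 106)**2 = (((5/(-1 - 4))/4)*(6 - 4/6**2) - 106)**2 = (((5/(-5))*(1/4))*(6 - 4*1/36) - 106)**2 = (((5*(-1/5))*(1/4))*(6 - 1/9) - 106)**2 = (-1*1/4*(53/9) - 106)**2 = (-1/4*53/9 - 106)**2 = (-53/36 - 106)**2 = (-3869/36)**2 = 14969161/1296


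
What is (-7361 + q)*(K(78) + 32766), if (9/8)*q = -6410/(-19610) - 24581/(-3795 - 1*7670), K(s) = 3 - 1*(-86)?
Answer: -9784369503084227/40469157 ≈ -2.4177e+8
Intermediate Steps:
K(s) = 89 (K(s) = 3 + 86 = 89)
q = 444419248/202345785 (q = 8*(-6410/(-19610) - 24581/(-3795 - 1*7670))/9 = 8*(-6410*(-1/19610) - 24581/(-3795 - 7670))/9 = 8*(641/1961 - 24581/(-11465))/9 = 8*(641/1961 - 24581*(-1/11465))/9 = 8*(641/1961 + 24581/11465)/9 = (8/9)*(55552406/22482865) = 444419248/202345785 ≈ 2.1963)
(-7361 + q)*(K(78) + 32766) = (-7361 + 444419248/202345785)*(89 + 32766) = -1489022904137/202345785*32855 = -9784369503084227/40469157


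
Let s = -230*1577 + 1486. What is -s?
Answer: 361224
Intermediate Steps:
s = -361224 (s = -362710 + 1486 = -361224)
-s = -1*(-361224) = 361224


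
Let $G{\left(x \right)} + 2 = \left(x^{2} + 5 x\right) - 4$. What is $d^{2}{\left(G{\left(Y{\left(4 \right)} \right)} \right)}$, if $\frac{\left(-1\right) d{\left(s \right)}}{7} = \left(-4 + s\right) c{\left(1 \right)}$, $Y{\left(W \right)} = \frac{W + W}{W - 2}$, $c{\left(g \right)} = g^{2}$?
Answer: $33124$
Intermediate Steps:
$Y{\left(W \right)} = \frac{2 W}{-2 + W}$
$G{\left(x \right)} = -6 + x^{2} + 5 x$ ($G{\left(x \right)} = -2 - \left(4 - x^{2} - 5 x\right) = -2 + \left(-4 + x^{2} + 5 x\right) = -6 + x^{2} + 5 x$)
$d{\left(s \right)} = 28 - 7 s$ ($d{\left(s \right)} = - 7 \left(-4 + s\right) 1^{2} = - 7 \left(-4 + s\right) 1 = - 7 \left(-4 + s\right) = 28 - 7 s$)
$d^{2}{\left(G{\left(Y{\left(4 \right)} \right)} \right)} = \left(28 - 7 \left(-6 + \left(2 \cdot 4 \frac{1}{-2 + 4}\right)^{2} + 5 \cdot 2 \cdot 4 \frac{1}{-2 + 4}\right)\right)^{2} = \left(28 - 7 \left(-6 + \left(2 \cdot 4 \cdot \frac{1}{2}\right)^{2} + 5 \cdot 2 \cdot 4 \cdot \frac{1}{2}\right)\right)^{2} = \left(28 - 7 \left(-6 + 4^{2} + 5 \cdot 4\right)\right)^{2} = \left(28 - 7 \left(-6 + 16 + 20\right)\right)^{2} = \left(28 - 210\right)^{2} = \left(-182\right)^{2} = 33124$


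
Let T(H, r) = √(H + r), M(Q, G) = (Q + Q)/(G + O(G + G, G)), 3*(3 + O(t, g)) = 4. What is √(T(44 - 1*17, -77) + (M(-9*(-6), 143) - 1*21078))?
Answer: √(-236823822 + 56180*I*√2)/106 ≈ 0.024353 + 145.18*I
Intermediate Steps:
O(t, g) = -5/3 (O(t, g) = -3 + (⅓)*4 = -3 + 4/3 = -5/3)
M(Q, G) = 2*Q/(-5/3 + G) (M(Q, G) = (Q + Q)/(G - 5/3) = (2*Q)/(-5/3 + G) = 2*Q/(-5/3 + G))
√(T(44 - 1*17, -77) + (M(-9*(-6), 143) - 1*21078)) = √(√((44 - 1*17) - 77) + (6*(-9*(-6))/(-5 + 3*143) - 1*21078)) = √(√((44 - 17) - 77) + (6*54/(-5 + 429) - 21078)) = √(√(27 - 77) + (6*54/424 - 21078)) = √(√(-50) + (6*54*(1/424) - 21078)) = √(5*I*√2 + (81/106 - 21078)) = √(5*I*√2 - 2234187/106) = √(-2234187/106 + 5*I*√2)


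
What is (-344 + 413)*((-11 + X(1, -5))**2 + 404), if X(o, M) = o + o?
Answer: 33465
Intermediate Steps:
X(o, M) = 2*o
(-344 + 413)*((-11 + X(1, -5))**2 + 404) = (-344 + 413)*((-11 + 2*1)**2 + 404) = 69*((-11 + 2)**2 + 404) = 69*((-9)**2 + 404) = 69*(81 + 404) = 69*485 = 33465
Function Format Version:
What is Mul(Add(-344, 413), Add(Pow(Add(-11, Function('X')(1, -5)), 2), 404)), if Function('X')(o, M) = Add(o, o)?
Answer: 33465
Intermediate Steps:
Function('X')(o, M) = Mul(2, o)
Mul(Add(-344, 413), Add(Pow(Add(-11, Function('X')(1, -5)), 2), 404)) = Mul(Add(-344, 413), Add(Pow(Add(-11, Mul(2, 1)), 2), 404)) = Mul(69, Add(Pow(Add(-11, 2), 2), 404)) = Mul(69, Add(Pow(-9, 2), 404)) = Mul(69, Add(81, 404)) = Mul(69, 485) = 33465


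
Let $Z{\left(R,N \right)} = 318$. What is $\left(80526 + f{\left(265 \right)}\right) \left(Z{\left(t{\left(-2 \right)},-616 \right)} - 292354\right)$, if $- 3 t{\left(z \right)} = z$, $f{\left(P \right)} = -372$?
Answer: $-23407853544$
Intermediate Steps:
$t{\left(z \right)} = - \frac{z}{3}$
$\left(80526 + f{\left(265 \right)}\right) \left(Z{\left(t{\left(-2 \right)},-616 \right)} - 292354\right) = \left(80526 - 372\right) \left(318 - 292354\right) = 80154 \left(318 - 292354\right) = 80154 \left(-292036\right) = -23407853544$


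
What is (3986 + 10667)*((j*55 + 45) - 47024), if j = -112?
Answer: -778645767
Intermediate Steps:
(3986 + 10667)*((j*55 + 45) - 47024) = (3986 + 10667)*((-112*55 + 45) - 47024) = 14653*((-6160 + 45) - 47024) = 14653*(-6115 - 47024) = 14653*(-53139) = -778645767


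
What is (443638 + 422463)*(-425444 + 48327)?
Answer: -326621410817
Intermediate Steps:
(443638 + 422463)*(-425444 + 48327) = 866101*(-377117) = -326621410817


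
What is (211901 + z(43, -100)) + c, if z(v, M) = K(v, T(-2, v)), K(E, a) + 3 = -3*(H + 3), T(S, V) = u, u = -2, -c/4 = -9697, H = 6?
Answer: 250659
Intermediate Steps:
c = 38788 (c = -4*(-9697) = 38788)
T(S, V) = -2
K(E, a) = -30 (K(E, a) = -3 - 3*(6 + 3) = -3 - 3*9 = -3 - 27 = -30)
z(v, M) = -30
(211901 + z(43, -100)) + c = (211901 - 30) + 38788 = 211871 + 38788 = 250659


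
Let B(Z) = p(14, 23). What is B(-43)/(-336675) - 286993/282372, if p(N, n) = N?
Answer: -32209107161/31689197700 ≈ -1.0164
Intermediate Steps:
B(Z) = 14
B(-43)/(-336675) - 286993/282372 = 14/(-336675) - 286993/282372 = 14*(-1/336675) - 286993*1/282372 = -14/336675 - 286993/282372 = -32209107161/31689197700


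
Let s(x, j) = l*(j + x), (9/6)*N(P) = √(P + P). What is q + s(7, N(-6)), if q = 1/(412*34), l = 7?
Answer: 686393/14008 + 28*I*√3/3 ≈ 49.0 + 16.166*I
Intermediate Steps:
N(P) = 2*√2*√P/3 (N(P) = 2*√(P + P)/3 = 2*√(2*P)/3 = 2*(√2*√P)/3 = 2*√2*√P/3)
s(x, j) = 7*j + 7*x (s(x, j) = 7*(j + x) = 7*j + 7*x)
q = 1/14008 ≈ 7.1388e-5
q + s(7, N(-6)) = 1/14008 + (7*(2*√2*√(-6)/3) + 7*7) = 1/14008 + (7*(2*√2*(I*√6)/3) + 49) = 1/14008 + (7*(4*I*√3/3) + 49) = 1/14008 + (28*I*√3/3 + 49) = 1/14008 + (49 + 28*I*√3/3) = 686393/14008 + 28*I*√3/3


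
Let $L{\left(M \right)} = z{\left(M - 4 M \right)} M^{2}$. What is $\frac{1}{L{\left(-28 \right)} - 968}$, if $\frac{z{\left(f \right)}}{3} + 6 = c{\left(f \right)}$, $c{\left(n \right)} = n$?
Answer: $\frac{1}{182488} \approx 5.4798 \cdot 10^{-6}$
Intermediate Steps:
$z{\left(f \right)} = -18 + 3 f$
$L{\left(M \right)} = M^{2} \left(-18 - 9 M\right)$ ($L{\left(M \right)} = \left(-18 + 3 \left(M - 4 M\right)\right) M^{2} = \left(-18 + 3 \left(- 3 M\right)\right) M^{2} = \left(-18 - 9 M\right) M^{2} = M^{2} \left(-18 - 9 M\right)$)
$\frac{1}{L{\left(-28 \right)} - 968} = \frac{1}{9 \left(-28\right)^{2} \left(-2 - -28\right) - 968} = \frac{1}{9 \cdot 784 \left(-2 + 28\right) - 968} = \frac{1}{9 \cdot 784 \cdot 26 - 968} = \frac{1}{183456 - 968} = \frac{1}{182488}$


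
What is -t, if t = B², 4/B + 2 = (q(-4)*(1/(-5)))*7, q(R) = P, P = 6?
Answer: -25/169 ≈ -0.14793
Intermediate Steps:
q(R) = 6
B = -5/13 (B = 4/(-2 + (6*(1/(-5)))*7) = 4/(-2 + (6*(1*(-⅕)))*7) = 4/(-2 + (6*(-⅕))*7) = 4/(-2 - 6/5*7) = 4/(-2 - 42/5) = 4/(-52/5) = 4*(-5/52) = -5/13 ≈ -0.38462)
t = 25/169 (t = (-5/13)² = 25/169 ≈ 0.14793)
-t = -1*25/169 = -25/169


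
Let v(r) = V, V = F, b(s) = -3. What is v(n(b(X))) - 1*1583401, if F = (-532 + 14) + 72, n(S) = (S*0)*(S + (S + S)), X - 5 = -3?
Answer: -1583847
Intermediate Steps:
X = 2 (X = 5 - 3 = 2)
n(S) = 0 (n(S) = 0*(S + 2*S) = 0*(3*S) = 0)
F = -446 (F = -518 + 72 = -446)
V = -446
v(r) = -446
v(n(b(X))) - 1*1583401 = -446 - 1*1583401 = -446 - 1583401 = -1583847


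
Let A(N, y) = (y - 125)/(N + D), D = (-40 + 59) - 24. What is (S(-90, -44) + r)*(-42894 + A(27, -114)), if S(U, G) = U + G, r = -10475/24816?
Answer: 3148702904833/545952 ≈ 5.7674e+6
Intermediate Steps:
D = -5 (D = 19 - 24 = -5)
r = -10475/24816 (r = -10475*1/24816 = -10475/24816 ≈ -0.42211)
S(U, G) = G + U
A(N, y) = (-125 + y)/(-5 + N) (A(N, y) = (y - 125)/(N - 5) = (-125 + y)/(-5 + N))
(S(-90, -44) + r)*(-42894 + A(27, -114)) = ((-44 - 90) - 10475/24816)*(-42894 + (-125 - 114)/(-5 + 27)) = (-134 - 10475/24816)*(-42894 - 239/22) = -3335819*(-42894 + (1/22)*(-239))/24816 = -3335819*(-42894 - 239/22)/24816 = -3335819/24816*(-943907/22) = 3148702904833/545952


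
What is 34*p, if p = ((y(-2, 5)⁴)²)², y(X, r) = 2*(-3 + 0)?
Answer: 95917736853504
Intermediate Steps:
y(X, r) = -6 (y(X, r) = 2*(-3) = -6)
p = 2821109907456 (p = (((-6)⁴)²)² = (1296²)² = 1679616² = 2821109907456)
34*p = 34*2821109907456 = 95917736853504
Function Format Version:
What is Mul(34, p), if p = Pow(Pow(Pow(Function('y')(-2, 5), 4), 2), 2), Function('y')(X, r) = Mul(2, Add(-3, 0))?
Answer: 95917736853504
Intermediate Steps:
Function('y')(X, r) = -6 (Function('y')(X, r) = Mul(2, -3) = -6)
p = 2821109907456 (p = Pow(Pow(Pow(-6, 4), 2), 2) = Pow(Pow(1296, 2), 2) = Pow(1679616, 2) = 2821109907456)
Mul(34, p) = Mul(34, 2821109907456) = 95917736853504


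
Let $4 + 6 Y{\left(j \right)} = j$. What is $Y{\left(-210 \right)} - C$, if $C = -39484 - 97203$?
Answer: $\frac{409954}{3} \approx 1.3665 \cdot 10^{5}$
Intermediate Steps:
$Y{\left(j \right)} = - \frac{2}{3} + \frac{j}{6}$
$C = -136687$ ($C = -39484 - 97203 = -136687$)
$Y{\left(-210 \right)} - C = \left(- \frac{2}{3} + \frac{1}{6} \left(-210\right)\right) - -136687 = \left(- \frac{2}{3} - 35\right) + 136687 = - \frac{107}{3} + 136687 = \frac{409954}{3}$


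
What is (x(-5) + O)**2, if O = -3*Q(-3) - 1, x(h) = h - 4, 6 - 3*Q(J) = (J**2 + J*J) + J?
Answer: 1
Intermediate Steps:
Q(J) = 2 - 2*J**2/3 - J/3 (Q(J) = 2 - ((J**2 + J*J) + J)/3 = 2 - ((J**2 + J**2) + J)/3 = 2 - (2*J**2 + J)/3 = 2 - (J + 2*J**2)/3 = 2 + (-2*J**2/3 - J/3) = 2 - 2*J**2/3 - J/3)
x(h) = -4 + h
O = 8 (O = -3*(2 - 2/3*(-3)**2 - 1/3*(-3)) - 1 = -3*(2 - 2/3*9 + 1) - 1 = -3*(2 - 6 + 1) - 1 = -3*(-3) - 1 = 9 - 1 = 8)
(x(-5) + O)**2 = ((-4 - 5) + 8)**2 = (-9 + 8)**2 = (-1)**2 = 1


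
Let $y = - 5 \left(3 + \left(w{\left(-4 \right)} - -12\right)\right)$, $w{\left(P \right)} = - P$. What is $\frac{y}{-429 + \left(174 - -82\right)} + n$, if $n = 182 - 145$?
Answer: $\frac{6496}{173} \approx 37.549$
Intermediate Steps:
$y = -95$ ($y = - 5 \left(3 - -16\right) = - 5 \left(3 + \left(4 + 12\right)\right) = - 5 \left(3 + 16\right) = \left(-5\right) 19 = -95$)
$n = 37$
$\frac{y}{-429 + \left(174 - -82\right)} + n = - \frac{95}{-429 + \left(174 - -82\right)} + 37 = - \frac{95}{-429 + \left(174 + 82\right)} + 37 = - \frac{95}{-429 + 256} + 37 = - \frac{95}{-173} + 37 = \left(-95\right) \left(- \frac{1}{173}\right) + 37 = \frac{95}{173} + 37 = \frac{6496}{173}$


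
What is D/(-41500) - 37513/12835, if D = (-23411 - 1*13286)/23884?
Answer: -7436377882401/2544374462000 ≈ -2.9227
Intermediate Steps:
D = -36697/23884 (D = (-23411 - 13286)*(1/23884) = -36697*1/23884 = -36697/23884 ≈ -1.5365)
D/(-41500) - 37513/12835 = -36697/23884/(-41500) - 37513/12835 = -36697/23884*(-1/41500) - 37513*1/12835 = 36697/991186000 - 37513/12835 = -7436377882401/2544374462000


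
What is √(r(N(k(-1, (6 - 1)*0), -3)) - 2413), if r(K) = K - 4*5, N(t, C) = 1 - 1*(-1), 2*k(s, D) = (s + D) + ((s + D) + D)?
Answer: I*√2431 ≈ 49.305*I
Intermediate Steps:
k(s, D) = s + 3*D/2 (k(s, D) = ((s + D) + ((s + D) + D))/2 = ((D + s) + ((D + s) + D))/2 = ((D + s) + (s + 2*D))/2 = (2*s + 3*D)/2 = s + 3*D/2)
N(t, C) = 2 (N(t, C) = 1 + 1 = 2)
r(K) = -20 + K (r(K) = K - 20 = -20 + K)
√(r(N(k(-1, (6 - 1)*0), -3)) - 2413) = √((-20 + 2) - 2413) = √(-18 - 2413) = √(-2431) = I*√2431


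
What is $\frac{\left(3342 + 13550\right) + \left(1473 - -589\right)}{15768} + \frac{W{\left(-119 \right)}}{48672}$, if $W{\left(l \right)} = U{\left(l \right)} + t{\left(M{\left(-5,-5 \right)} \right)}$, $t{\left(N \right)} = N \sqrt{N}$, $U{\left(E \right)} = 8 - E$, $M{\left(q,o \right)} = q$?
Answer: $\frac{4280239}{3553056} - \frac{5 i \sqrt{5}}{48672} \approx 1.2047 - 0.00022971 i$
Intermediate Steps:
$t{\left(N \right)} = N^{\frac{3}{2}}$
$W{\left(l \right)} = 8 - l - 5 i \sqrt{5}$ ($W{\left(l \right)} = \left(8 - l\right) + \left(-5\right)^{\frac{3}{2}} = \left(8 - l\right) - 5 i \sqrt{5} = 8 - l - 5 i \sqrt{5}$)
$\frac{\left(3342 + 13550\right) + \left(1473 - -589\right)}{15768} + \frac{W{\left(-119 \right)}}{48672} = \frac{\left(3342 + 13550\right) + \left(1473 - -589\right)}{15768} + \frac{8 - -119 - 5 i \sqrt{5}}{48672} = \left(16892 + \left(1473 + 589\right)\right) \frac{1}{15768} + \left(8 + 119 - 5 i \sqrt{5}\right) \frac{1}{48672} = \left(16892 + 2062\right) \frac{1}{15768} + \left(127 - 5 i \sqrt{5}\right) \frac{1}{48672} = 18954 \cdot \frac{1}{15768} + \left(\frac{127}{48672} - \frac{5 i \sqrt{5}}{48672}\right) = \frac{351}{292} + \left(\frac{127}{48672} - \frac{5 i \sqrt{5}}{48672}\right) = \frac{4280239}{3553056} - \frac{5 i \sqrt{5}}{48672}$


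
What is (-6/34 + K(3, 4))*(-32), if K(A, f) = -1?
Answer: 640/17 ≈ 37.647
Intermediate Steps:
(-6/34 + K(3, 4))*(-32) = (-6/34 - 1)*(-32) = (-6*1/34 - 1)*(-32) = (-3/17 - 1)*(-32) = -20/17*(-32) = 640/17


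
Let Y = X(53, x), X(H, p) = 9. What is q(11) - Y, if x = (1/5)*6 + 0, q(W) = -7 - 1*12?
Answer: -28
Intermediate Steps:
q(W) = -19 (q(W) = -7 - 12 = -19)
x = 6/5 (x = (1*(1/5))*6 + 0 = (1/5)*6 + 0 = 6/5 + 0 = 6/5 ≈ 1.2000)
Y = 9
q(11) - Y = -19 - 1*9 = -19 - 9 = -28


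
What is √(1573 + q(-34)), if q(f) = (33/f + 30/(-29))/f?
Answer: √1529321641/986 ≈ 39.662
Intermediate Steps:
q(f) = (-30/29 + 33/f)/f (q(f) = (33/f + 30*(-1/29))/f = (33/f - 30/29)/f = (-30/29 + 33/f)/f)
√(1573 + q(-34)) = √(1573 + (3/29)*(319 - 10*(-34))/(-34)²) = √(1573 + (3/29)*(1/1156)*(319 + 340)) = √(1573 + (3/29)*(1/1156)*659) = √(1573 + 1977/33524) = √(52735229/33524) = √1529321641/986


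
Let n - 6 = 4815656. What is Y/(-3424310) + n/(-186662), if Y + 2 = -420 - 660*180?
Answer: -4117016331564/159797138305 ≈ -25.764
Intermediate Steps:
n = 4815662 (n = 6 + 4815656 = 4815662)
Y = -119222 (Y = -2 + (-420 - 660*180) = -2 + (-420 - 118800) = -2 - 119220 = -119222)
Y/(-3424310) + n/(-186662) = -119222/(-3424310) + 4815662/(-186662) = -119222*(-1/3424310) + 4815662*(-1/186662) = 59611/1712155 - 2407831/93331 = -4117016331564/159797138305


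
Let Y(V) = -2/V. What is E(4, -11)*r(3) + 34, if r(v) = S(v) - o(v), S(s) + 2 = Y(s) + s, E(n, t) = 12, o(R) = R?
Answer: 2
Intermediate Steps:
S(s) = -2 + s - 2/s (S(s) = -2 + (-2/s + s) = -2 + (s - 2/s) = -2 + s - 2/s)
r(v) = -2 - 2/v (r(v) = (-2 + v - 2/v) - v = -2 - 2/v)
E(4, -11)*r(3) + 34 = 12*(-2 - 2/3) + 34 = 12*(-8/3) + 34 = -32 + 34 = 2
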